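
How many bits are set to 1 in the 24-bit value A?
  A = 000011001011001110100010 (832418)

000011001011001110100010
1-bits at positions (from bit 0 = LSB): 1, 5, 7, 8, 9, 12, 13, 15, 18, 19
Count = 10

Answer: 10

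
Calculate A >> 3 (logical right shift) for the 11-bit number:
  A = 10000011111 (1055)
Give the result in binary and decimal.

Logical shift right by 3: drop the bottom 3 bit(s), prepend 3 zero(s) on the left.
  10000011111  ->  keep [10000011], discard [111], prepend 000
= 00010000011

Answer: 00010000011 (131)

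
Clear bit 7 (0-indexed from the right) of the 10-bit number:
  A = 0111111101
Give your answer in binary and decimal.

Mask = ~(1 << 7) = 1101111111
Bit 7 of A is 1, so AND-ing with the mask clears it to 0.
  0111111101
& 1101111111
------------
  0101111101

Answer: 0101111101 (381)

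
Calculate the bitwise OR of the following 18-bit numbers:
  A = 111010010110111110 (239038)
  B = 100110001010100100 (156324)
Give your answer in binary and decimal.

Apply | to each column (1 where either bit is 1):
  111010010110111110
| 100110001010100100
--------------------
  111110011110111110

Answer: 111110011110111110 (255934)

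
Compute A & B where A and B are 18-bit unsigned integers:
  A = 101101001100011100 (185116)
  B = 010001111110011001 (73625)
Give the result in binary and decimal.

Apply & to each column (1 only where both bits are 1):
  101101001100011100
& 010001111110011001
--------------------
  000001001100011000

Answer: 000001001100011000 (4888)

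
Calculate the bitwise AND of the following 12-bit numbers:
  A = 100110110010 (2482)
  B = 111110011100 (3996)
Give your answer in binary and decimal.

Apply & to each column (1 only where both bits are 1):
  100110110010
& 111110011100
--------------
  100110010000

Answer: 100110010000 (2448)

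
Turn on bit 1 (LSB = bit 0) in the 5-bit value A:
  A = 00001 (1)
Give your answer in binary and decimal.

Mask = 1 << 1 = 00010
Bit 1 of A is 0, so OR-ing with the mask flips it to 1.
  00001
| 00010
-------
  00011

Answer: 00011 (3)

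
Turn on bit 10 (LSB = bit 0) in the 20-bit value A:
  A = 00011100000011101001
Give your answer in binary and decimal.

Mask = 1 << 10 = 00000000010000000000
Bit 10 of A is 0, so OR-ing with the mask flips it to 1.
  00011100000011101001
| 00000000010000000000
----------------------
  00011100010011101001

Answer: 00011100010011101001 (115945)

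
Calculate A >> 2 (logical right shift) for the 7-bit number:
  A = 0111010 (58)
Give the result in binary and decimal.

Logical shift right by 2: drop the bottom 2 bit(s), prepend 2 zero(s) on the left.
  0111010  ->  keep [01110], discard [10], prepend 00
= 0001110

Answer: 0001110 (14)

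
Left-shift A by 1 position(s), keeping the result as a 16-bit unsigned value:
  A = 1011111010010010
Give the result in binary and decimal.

Shift left by 1: drop the top 1 bit(s), append 1 zero(s) on the right.
  1011111010010010  ->  discard [1], keep [011111010010010], append 0
= 0111110100100100

Answer: 0111110100100100 (32036)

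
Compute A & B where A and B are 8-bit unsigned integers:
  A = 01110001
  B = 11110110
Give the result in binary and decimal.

Apply & to each column (1 only where both bits are 1):
  01110001
& 11110110
----------
  01110000

Answer: 01110000 (112)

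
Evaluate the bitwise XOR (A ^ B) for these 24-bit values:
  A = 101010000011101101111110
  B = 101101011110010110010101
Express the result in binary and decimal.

Apply ^ to each column (1 where bits differ):
  101010000011101101111110
^ 101101011110010110010101
--------------------------
  000111011101111011101011

Answer: 000111011101111011101011 (1957611)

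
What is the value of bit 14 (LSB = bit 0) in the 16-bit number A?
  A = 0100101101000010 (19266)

Bit 14 is the 15th from the right.
  0100101101000010
   ^
That bit is 1.

Answer: 1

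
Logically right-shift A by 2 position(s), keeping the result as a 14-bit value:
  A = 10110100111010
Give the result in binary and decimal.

Logical shift right by 2: drop the bottom 2 bit(s), prepend 2 zero(s) on the left.
  10110100111010  ->  keep [101101001110], discard [10], prepend 00
= 00101101001110

Answer: 00101101001110 (2894)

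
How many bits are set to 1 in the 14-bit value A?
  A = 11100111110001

11100111110001
1-bits at positions (from bit 0 = LSB): 0, 4, 5, 6, 7, 8, 11, 12, 13
Count = 9

Answer: 9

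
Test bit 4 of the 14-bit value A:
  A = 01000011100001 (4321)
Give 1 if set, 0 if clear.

Bit 4 is the 5th from the right.
  01000011100001
           ^
That bit is 0.

Answer: 0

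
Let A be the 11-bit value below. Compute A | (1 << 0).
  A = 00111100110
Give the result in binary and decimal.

Mask = 1 << 0 = 00000000001
Bit 0 of A is 0, so OR-ing with the mask flips it to 1.
  00111100110
| 00000000001
-------------
  00111100111

Answer: 00111100111 (487)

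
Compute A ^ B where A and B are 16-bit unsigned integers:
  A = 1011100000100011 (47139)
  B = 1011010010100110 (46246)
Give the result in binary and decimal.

Apply ^ to each column (1 where bits differ):
  1011100000100011
^ 1011010010100110
------------------
  0000110010000101

Answer: 0000110010000101 (3205)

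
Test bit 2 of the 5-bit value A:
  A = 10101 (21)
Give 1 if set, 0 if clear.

Bit 2 is the 3rd from the right.
  10101
    ^
That bit is 1.

Answer: 1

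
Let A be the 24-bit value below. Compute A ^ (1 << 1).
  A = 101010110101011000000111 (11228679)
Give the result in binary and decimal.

Mask = 1 << 1 = 000000000000000000000010
Bit 1 of A is 1; XOR with the mask flips it to 0.
  101010110101011000000111
^ 000000000000000000000010
--------------------------
  101010110101011000000101

Answer: 101010110101011000000101 (11228677)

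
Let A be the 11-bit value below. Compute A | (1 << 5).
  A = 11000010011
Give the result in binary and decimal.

Mask = 1 << 5 = 00000100000
Bit 5 of A is 0, so OR-ing with the mask flips it to 1.
  11000010011
| 00000100000
-------------
  11000110011

Answer: 11000110011 (1587)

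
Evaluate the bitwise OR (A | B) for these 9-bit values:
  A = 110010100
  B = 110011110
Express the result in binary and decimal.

Apply | to each column (1 where either bit is 1):
  110010100
| 110011110
-----------
  110011110

Answer: 110011110 (414)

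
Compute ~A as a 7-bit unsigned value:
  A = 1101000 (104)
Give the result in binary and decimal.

Flip each bit (0->1, 1->0):
  1101000
  0010111

Answer: 0010111 (23)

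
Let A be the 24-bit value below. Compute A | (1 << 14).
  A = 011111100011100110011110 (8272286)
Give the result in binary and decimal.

Mask = 1 << 14 = 000000000100000000000000
Bit 14 of A is 0, so OR-ing with the mask flips it to 1.
  011111100011100110011110
| 000000000100000000000000
--------------------------
  011111100111100110011110

Answer: 011111100111100110011110 (8288670)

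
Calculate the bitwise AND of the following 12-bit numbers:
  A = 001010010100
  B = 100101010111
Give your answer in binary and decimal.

Apply & to each column (1 only where both bits are 1):
  001010010100
& 100101010111
--------------
  000000010100

Answer: 000000010100 (20)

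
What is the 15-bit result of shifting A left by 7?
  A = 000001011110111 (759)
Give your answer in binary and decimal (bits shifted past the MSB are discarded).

Shift left by 7: drop the top 7 bit(s), append 7 zero(s) on the right.
  000001011110111  ->  discard [0000010], keep [11110111], append 0000000
= 111101110000000

Answer: 111101110000000 (31616)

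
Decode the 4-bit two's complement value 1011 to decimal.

MSB is 1, so the value is negative. Find the magnitude:
1. Invert bits:  0100
2. Add 1:        0101  = 5
3. Apply sign:   -5

Answer: -5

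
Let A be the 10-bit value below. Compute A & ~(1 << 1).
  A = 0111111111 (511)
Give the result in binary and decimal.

Mask = ~(1 << 1) = 1111111101
Bit 1 of A is 1, so AND-ing with the mask clears it to 0.
  0111111111
& 1111111101
------------
  0111111101

Answer: 0111111101 (509)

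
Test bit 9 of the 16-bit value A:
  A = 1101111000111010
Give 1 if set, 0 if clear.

Bit 9 is the 10th from the right.
  1101111000111010
        ^
That bit is 1.

Answer: 1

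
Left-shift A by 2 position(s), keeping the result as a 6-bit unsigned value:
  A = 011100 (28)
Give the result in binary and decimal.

Shift left by 2: drop the top 2 bit(s), append 2 zero(s) on the right.
  011100  ->  discard [01], keep [1100], append 00
= 110000

Answer: 110000 (48)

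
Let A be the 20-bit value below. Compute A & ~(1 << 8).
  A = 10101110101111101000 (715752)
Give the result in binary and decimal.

Mask = ~(1 << 8) = 11111111111011111111
Bit 8 of A is 1, so AND-ing with the mask clears it to 0.
  10101110101111101000
& 11111111111011111111
----------------------
  10101110101011101000

Answer: 10101110101011101000 (715496)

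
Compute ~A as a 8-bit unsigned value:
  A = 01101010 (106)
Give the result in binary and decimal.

Flip each bit (0->1, 1->0):
  01101010
  10010101

Answer: 10010101 (149)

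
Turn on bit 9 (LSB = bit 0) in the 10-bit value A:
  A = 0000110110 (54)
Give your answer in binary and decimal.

Mask = 1 << 9 = 1000000000
Bit 9 of A is 0, so OR-ing with the mask flips it to 1.
  0000110110
| 1000000000
------------
  1000110110

Answer: 1000110110 (566)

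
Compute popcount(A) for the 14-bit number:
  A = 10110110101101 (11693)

10110110101101
1-bits at positions (from bit 0 = LSB): 0, 2, 3, 5, 7, 8, 10, 11, 13
Count = 9

Answer: 9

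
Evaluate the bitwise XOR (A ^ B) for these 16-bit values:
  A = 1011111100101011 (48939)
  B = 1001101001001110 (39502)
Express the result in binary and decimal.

Apply ^ to each column (1 where bits differ):
  1011111100101011
^ 1001101001001110
------------------
  0010010101100101

Answer: 0010010101100101 (9573)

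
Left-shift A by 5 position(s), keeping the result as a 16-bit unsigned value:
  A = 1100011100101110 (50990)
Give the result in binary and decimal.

Shift left by 5: drop the top 5 bit(s), append 5 zero(s) on the right.
  1100011100101110  ->  discard [11000], keep [11100101110], append 00000
= 1110010111000000

Answer: 1110010111000000 (58816)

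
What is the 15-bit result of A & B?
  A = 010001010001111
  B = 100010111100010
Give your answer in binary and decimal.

Apply & to each column (1 only where both bits are 1):
  010001010001111
& 100010111100010
-----------------
  000000010000010

Answer: 000000010000010 (130)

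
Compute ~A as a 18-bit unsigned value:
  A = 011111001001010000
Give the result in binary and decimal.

Flip each bit (0->1, 1->0):
  011111001001010000
  100000110110101111

Answer: 100000110110101111 (134575)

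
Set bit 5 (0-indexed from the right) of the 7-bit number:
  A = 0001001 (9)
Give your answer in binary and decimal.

Mask = 1 << 5 = 0100000
Bit 5 of A is 0, so OR-ing with the mask flips it to 1.
  0001001
| 0100000
---------
  0101001

Answer: 0101001 (41)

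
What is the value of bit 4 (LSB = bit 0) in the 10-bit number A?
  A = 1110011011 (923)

Bit 4 is the 5th from the right.
  1110011011
       ^
That bit is 1.

Answer: 1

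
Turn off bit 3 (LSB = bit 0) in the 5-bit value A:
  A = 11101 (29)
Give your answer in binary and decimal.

Mask = ~(1 << 3) = 10111
Bit 3 of A is 1, so AND-ing with the mask clears it to 0.
  11101
& 10111
-------
  10101

Answer: 10101 (21)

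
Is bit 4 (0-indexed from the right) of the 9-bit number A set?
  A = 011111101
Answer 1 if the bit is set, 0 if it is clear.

Bit 4 is the 5th from the right.
  011111101
      ^
That bit is 1.

Answer: 1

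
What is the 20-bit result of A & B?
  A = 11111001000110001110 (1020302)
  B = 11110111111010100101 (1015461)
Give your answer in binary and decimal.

Apply & to each column (1 only where both bits are 1):
  11111001000110001110
& 11110111111010100101
----------------------
  11110001000010000100

Answer: 11110001000010000100 (987268)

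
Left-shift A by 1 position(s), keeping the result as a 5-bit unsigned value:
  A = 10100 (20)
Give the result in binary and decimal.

Shift left by 1: drop the top 1 bit(s), append 1 zero(s) on the right.
  10100  ->  discard [1], keep [0100], append 0
= 01000

Answer: 01000 (8)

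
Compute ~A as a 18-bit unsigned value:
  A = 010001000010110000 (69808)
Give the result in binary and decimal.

Flip each bit (0->1, 1->0):
  010001000010110000
  101110111101001111

Answer: 101110111101001111 (192335)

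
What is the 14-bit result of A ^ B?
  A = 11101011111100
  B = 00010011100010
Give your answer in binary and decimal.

Apply ^ to each column (1 where bits differ):
  11101011111100
^ 00010011100010
----------------
  11111000011110

Answer: 11111000011110 (15902)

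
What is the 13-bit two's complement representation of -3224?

1. Binary of +3224:  0110010011000
2. Invert bits:     1001101100111
3. Add 1:           1001101101000

Answer: 1001101101000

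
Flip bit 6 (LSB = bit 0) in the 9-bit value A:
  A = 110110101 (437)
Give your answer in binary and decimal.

Mask = 1 << 6 = 001000000
Bit 6 of A is 0; XOR with the mask flips it to 1.
  110110101
^ 001000000
-----------
  111110101

Answer: 111110101 (501)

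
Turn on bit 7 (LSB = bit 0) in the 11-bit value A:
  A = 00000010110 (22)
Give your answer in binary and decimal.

Mask = 1 << 7 = 00010000000
Bit 7 of A is 0, so OR-ing with the mask flips it to 1.
  00000010110
| 00010000000
-------------
  00010010110

Answer: 00010010110 (150)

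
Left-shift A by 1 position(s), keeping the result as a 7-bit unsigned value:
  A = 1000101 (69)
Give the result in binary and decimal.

Shift left by 1: drop the top 1 bit(s), append 1 zero(s) on the right.
  1000101  ->  discard [1], keep [000101], append 0
= 0001010

Answer: 0001010 (10)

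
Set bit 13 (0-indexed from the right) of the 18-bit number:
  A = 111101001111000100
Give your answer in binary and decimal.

Mask = 1 << 13 = 000010000000000000
Bit 13 of A is 0, so OR-ing with the mask flips it to 1.
  111101001111000100
| 000010000000000000
--------------------
  111111001111000100

Answer: 111111001111000100 (259012)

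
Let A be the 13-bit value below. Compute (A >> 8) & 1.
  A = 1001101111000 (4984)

Bit 8 is the 9th from the right.
  1001101111000
      ^
That bit is 1.

Answer: 1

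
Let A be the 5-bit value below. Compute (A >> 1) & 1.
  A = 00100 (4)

Bit 1 is the 2nd from the right.
  00100
     ^
That bit is 0.

Answer: 0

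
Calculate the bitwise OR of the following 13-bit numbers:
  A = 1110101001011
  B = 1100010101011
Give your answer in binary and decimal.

Apply | to each column (1 where either bit is 1):
  1110101001011
| 1100010101011
---------------
  1110111101011

Answer: 1110111101011 (7659)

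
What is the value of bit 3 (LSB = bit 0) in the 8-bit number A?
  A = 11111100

Bit 3 is the 4th from the right.
  11111100
      ^
That bit is 1.

Answer: 1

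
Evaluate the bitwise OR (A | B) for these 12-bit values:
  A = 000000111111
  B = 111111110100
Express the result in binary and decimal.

Apply | to each column (1 where either bit is 1):
  000000111111
| 111111110100
--------------
  111111111111

Answer: 111111111111 (4095)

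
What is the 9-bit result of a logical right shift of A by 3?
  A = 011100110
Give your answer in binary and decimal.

Logical shift right by 3: drop the bottom 3 bit(s), prepend 3 zero(s) on the left.
  011100110  ->  keep [011100], discard [110], prepend 000
= 000011100

Answer: 000011100 (28)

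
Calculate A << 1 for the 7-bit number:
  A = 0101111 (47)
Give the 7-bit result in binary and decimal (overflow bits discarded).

Shift left by 1: drop the top 1 bit(s), append 1 zero(s) on the right.
  0101111  ->  discard [0], keep [101111], append 0
= 1011110

Answer: 1011110 (94)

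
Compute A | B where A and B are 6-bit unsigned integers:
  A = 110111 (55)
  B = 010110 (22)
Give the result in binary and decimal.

Apply | to each column (1 where either bit is 1):
  110111
| 010110
--------
  110111

Answer: 110111 (55)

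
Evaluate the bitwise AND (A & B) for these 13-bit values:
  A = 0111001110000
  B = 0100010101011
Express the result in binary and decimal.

Apply & to each column (1 only where both bits are 1):
  0111001110000
& 0100010101011
---------------
  0100000100000

Answer: 0100000100000 (2080)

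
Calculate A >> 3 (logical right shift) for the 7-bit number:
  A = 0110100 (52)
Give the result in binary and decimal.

Logical shift right by 3: drop the bottom 3 bit(s), prepend 3 zero(s) on the left.
  0110100  ->  keep [0110], discard [100], prepend 000
= 0000110

Answer: 0000110 (6)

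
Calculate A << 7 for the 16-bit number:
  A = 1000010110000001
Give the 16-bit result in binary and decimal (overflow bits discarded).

Shift left by 7: drop the top 7 bit(s), append 7 zero(s) on the right.
  1000010110000001  ->  discard [1000010], keep [110000001], append 0000000
= 1100000010000000

Answer: 1100000010000000 (49280)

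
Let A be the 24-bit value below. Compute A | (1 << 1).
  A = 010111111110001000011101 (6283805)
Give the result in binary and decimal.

Mask = 1 << 1 = 000000000000000000000010
Bit 1 of A is 0, so OR-ing with the mask flips it to 1.
  010111111110001000011101
| 000000000000000000000010
--------------------------
  010111111110001000011111

Answer: 010111111110001000011111 (6283807)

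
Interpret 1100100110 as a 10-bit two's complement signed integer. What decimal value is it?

MSB is 1, so the value is negative. Find the magnitude:
1. Invert bits:  0011011001
2. Add 1:        0011011010  = 218
3. Apply sign:   -218

Answer: -218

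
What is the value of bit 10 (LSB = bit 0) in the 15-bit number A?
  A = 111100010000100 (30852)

Bit 10 is the 11th from the right.
  111100010000100
      ^
That bit is 0.

Answer: 0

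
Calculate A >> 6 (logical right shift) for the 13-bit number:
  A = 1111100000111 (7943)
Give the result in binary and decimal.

Logical shift right by 6: drop the bottom 6 bit(s), prepend 6 zero(s) on the left.
  1111100000111  ->  keep [1111100], discard [000111], prepend 000000
= 0000001111100

Answer: 0000001111100 (124)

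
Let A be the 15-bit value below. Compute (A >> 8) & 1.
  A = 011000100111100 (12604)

Bit 8 is the 9th from the right.
  011000100111100
        ^
That bit is 1.

Answer: 1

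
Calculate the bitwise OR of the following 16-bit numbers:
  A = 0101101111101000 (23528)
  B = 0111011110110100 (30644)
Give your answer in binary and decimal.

Apply | to each column (1 where either bit is 1):
  0101101111101000
| 0111011110110100
------------------
  0111111111111100

Answer: 0111111111111100 (32764)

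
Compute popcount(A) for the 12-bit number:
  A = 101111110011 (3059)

101111110011
1-bits at positions (from bit 0 = LSB): 0, 1, 4, 5, 6, 7, 8, 9, 11
Count = 9

Answer: 9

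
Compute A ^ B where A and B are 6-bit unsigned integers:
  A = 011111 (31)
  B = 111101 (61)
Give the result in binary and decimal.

Apply ^ to each column (1 where bits differ):
  011111
^ 111101
--------
  100010

Answer: 100010 (34)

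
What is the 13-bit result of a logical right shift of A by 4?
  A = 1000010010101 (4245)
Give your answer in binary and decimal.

Logical shift right by 4: drop the bottom 4 bit(s), prepend 4 zero(s) on the left.
  1000010010101  ->  keep [100001001], discard [0101], prepend 0000
= 0000100001001

Answer: 0000100001001 (265)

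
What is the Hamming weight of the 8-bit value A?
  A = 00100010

00100010
1-bits at positions (from bit 0 = LSB): 1, 5
Count = 2

Answer: 2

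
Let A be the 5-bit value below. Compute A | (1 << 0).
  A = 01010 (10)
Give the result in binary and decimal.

Mask = 1 << 0 = 00001
Bit 0 of A is 0, so OR-ing with the mask flips it to 1.
  01010
| 00001
-------
  01011

Answer: 01011 (11)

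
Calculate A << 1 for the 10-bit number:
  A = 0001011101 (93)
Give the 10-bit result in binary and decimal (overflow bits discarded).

Shift left by 1: drop the top 1 bit(s), append 1 zero(s) on the right.
  0001011101  ->  discard [0], keep [001011101], append 0
= 0010111010

Answer: 0010111010 (186)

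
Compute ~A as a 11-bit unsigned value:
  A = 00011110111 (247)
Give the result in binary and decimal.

Flip each bit (0->1, 1->0):
  00011110111
  11100001000

Answer: 11100001000 (1800)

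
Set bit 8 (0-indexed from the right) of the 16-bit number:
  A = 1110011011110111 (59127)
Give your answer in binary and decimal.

Mask = 1 << 8 = 0000000100000000
Bit 8 of A is 0, so OR-ing with the mask flips it to 1.
  1110011011110111
| 0000000100000000
------------------
  1110011111110111

Answer: 1110011111110111 (59383)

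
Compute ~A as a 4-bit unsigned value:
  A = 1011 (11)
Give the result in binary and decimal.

Flip each bit (0->1, 1->0):
  1011
  0100

Answer: 0100 (4)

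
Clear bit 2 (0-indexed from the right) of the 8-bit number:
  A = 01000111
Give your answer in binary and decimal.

Mask = ~(1 << 2) = 11111011
Bit 2 of A is 1, so AND-ing with the mask clears it to 0.
  01000111
& 11111011
----------
  01000011

Answer: 01000011 (67)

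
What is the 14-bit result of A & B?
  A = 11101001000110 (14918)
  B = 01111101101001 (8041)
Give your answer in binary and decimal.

Apply & to each column (1 only where both bits are 1):
  11101001000110
& 01111101101001
----------------
  01101001000000

Answer: 01101001000000 (6720)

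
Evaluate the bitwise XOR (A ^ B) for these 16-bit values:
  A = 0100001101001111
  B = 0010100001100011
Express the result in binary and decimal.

Apply ^ to each column (1 where bits differ):
  0100001101001111
^ 0010100001100011
------------------
  0110101100101100

Answer: 0110101100101100 (27436)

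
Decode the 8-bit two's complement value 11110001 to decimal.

MSB is 1, so the value is negative. Find the magnitude:
1. Invert bits:  00001110
2. Add 1:        00001111  = 15
3. Apply sign:   -15

Answer: -15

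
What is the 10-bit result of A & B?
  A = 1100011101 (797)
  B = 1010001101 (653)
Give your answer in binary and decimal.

Apply & to each column (1 only where both bits are 1):
  1100011101
& 1010001101
------------
  1000001101

Answer: 1000001101 (525)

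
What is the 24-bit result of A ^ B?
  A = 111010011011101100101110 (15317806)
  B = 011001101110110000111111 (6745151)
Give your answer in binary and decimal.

Apply ^ to each column (1 where bits differ):
  111010011011101100101110
^ 011001101110110000111111
--------------------------
  100011110101011100010001

Answer: 100011110101011100010001 (9393937)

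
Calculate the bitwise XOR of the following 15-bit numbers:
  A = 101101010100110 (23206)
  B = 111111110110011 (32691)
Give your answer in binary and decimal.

Apply ^ to each column (1 where bits differ):
  101101010100110
^ 111111110110011
-----------------
  010010100010101

Answer: 010010100010101 (9493)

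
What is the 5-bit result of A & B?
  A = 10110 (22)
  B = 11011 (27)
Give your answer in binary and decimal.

Apply & to each column (1 only where both bits are 1):
  10110
& 11011
-------
  10010

Answer: 10010 (18)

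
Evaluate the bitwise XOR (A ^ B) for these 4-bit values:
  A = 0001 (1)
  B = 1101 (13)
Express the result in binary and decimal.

Apply ^ to each column (1 where bits differ):
  0001
^ 1101
------
  1100

Answer: 1100 (12)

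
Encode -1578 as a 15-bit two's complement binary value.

1. Binary of +1578:  000011000101010
2. Invert bits:     111100111010101
3. Add 1:           111100111010110

Answer: 111100111010110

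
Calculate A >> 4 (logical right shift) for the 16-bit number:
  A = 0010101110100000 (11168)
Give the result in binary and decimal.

Logical shift right by 4: drop the bottom 4 bit(s), prepend 4 zero(s) on the left.
  0010101110100000  ->  keep [001010111010], discard [0000], prepend 0000
= 0000001010111010

Answer: 0000001010111010 (698)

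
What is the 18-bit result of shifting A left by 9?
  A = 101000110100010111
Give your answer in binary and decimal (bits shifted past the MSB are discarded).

Shift left by 9: drop the top 9 bit(s), append 9 zero(s) on the right.
  101000110100010111  ->  discard [101000110], keep [100010111], append 000000000
= 100010111000000000

Answer: 100010111000000000 (142848)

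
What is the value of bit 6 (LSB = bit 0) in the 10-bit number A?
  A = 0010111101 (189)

Bit 6 is the 7th from the right.
  0010111101
     ^
That bit is 0.

Answer: 0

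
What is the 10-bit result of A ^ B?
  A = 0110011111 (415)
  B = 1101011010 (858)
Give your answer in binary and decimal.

Apply ^ to each column (1 where bits differ):
  0110011111
^ 1101011010
------------
  1011000101

Answer: 1011000101 (709)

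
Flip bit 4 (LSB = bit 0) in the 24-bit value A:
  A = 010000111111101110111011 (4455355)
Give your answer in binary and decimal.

Mask = 1 << 4 = 000000000000000000010000
Bit 4 of A is 1; XOR with the mask flips it to 0.
  010000111111101110111011
^ 000000000000000000010000
--------------------------
  010000111111101110101011

Answer: 010000111111101110101011 (4455339)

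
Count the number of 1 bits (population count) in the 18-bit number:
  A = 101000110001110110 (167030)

101000110001110110
1-bits at positions (from bit 0 = LSB): 1, 2, 4, 5, 6, 10, 11, 15, 17
Count = 9

Answer: 9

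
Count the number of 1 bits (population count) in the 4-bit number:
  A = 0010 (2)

0010
1-bits at positions (from bit 0 = LSB): 1
Count = 1

Answer: 1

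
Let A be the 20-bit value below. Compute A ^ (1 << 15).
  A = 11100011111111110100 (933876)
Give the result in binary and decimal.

Mask = 1 << 15 = 00001000000000000000
Bit 15 of A is 0; XOR with the mask flips it to 1.
  11100011111111110100
^ 00001000000000000000
----------------------
  11101011111111110100

Answer: 11101011111111110100 (966644)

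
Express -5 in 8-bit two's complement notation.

1. Binary of +5:  00000101
2. Invert bits:     11111010
3. Add 1:           11111011

Answer: 11111011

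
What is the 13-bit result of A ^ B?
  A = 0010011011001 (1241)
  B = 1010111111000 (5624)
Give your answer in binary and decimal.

Apply ^ to each column (1 where bits differ):
  0010011011001
^ 1010111111000
---------------
  1000100100001

Answer: 1000100100001 (4385)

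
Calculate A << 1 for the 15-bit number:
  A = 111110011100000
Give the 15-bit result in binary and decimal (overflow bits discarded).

Shift left by 1: drop the top 1 bit(s), append 1 zero(s) on the right.
  111110011100000  ->  discard [1], keep [11110011100000], append 0
= 111100111000000

Answer: 111100111000000 (31168)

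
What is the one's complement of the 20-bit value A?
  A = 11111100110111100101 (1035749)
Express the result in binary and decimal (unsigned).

Flip each bit (0->1, 1->0):
  11111100110111100101
  00000011001000011010

Answer: 00000011001000011010 (12826)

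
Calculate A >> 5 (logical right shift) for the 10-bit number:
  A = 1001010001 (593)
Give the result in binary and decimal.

Logical shift right by 5: drop the bottom 5 bit(s), prepend 5 zero(s) on the left.
  1001010001  ->  keep [10010], discard [10001], prepend 00000
= 0000010010

Answer: 0000010010 (18)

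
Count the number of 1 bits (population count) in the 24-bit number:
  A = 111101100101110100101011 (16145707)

111101100101110100101011
1-bits at positions (from bit 0 = LSB): 0, 1, 3, 5, 8, 10, 11, 12, 14, 17, 18, 20, 21, 22, 23
Count = 15

Answer: 15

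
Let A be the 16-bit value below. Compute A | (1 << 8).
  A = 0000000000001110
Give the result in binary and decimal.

Mask = 1 << 8 = 0000000100000000
Bit 8 of A is 0, so OR-ing with the mask flips it to 1.
  0000000000001110
| 0000000100000000
------------------
  0000000100001110

Answer: 0000000100001110 (270)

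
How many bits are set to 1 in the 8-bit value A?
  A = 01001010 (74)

01001010
1-bits at positions (from bit 0 = LSB): 1, 3, 6
Count = 3

Answer: 3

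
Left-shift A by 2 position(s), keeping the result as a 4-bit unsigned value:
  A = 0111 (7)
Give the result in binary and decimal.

Shift left by 2: drop the top 2 bit(s), append 2 zero(s) on the right.
  0111  ->  discard [01], keep [11], append 00
= 1100

Answer: 1100 (12)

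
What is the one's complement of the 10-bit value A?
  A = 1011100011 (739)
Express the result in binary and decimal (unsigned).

Flip each bit (0->1, 1->0):
  1011100011
  0100011100

Answer: 0100011100 (284)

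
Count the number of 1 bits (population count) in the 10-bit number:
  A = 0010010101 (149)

0010010101
1-bits at positions (from bit 0 = LSB): 0, 2, 4, 7
Count = 4

Answer: 4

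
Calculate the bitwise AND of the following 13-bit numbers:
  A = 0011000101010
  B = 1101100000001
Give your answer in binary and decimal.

Apply & to each column (1 only where both bits are 1):
  0011000101010
& 1101100000001
---------------
  0001000000000

Answer: 0001000000000 (512)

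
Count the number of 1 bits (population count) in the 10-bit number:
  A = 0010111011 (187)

0010111011
1-bits at positions (from bit 0 = LSB): 0, 1, 3, 4, 5, 7
Count = 6

Answer: 6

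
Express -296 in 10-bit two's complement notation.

1. Binary of +296:  0100101000
2. Invert bits:     1011010111
3. Add 1:           1011011000

Answer: 1011011000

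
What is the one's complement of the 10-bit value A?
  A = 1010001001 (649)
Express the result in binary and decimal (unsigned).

Flip each bit (0->1, 1->0):
  1010001001
  0101110110

Answer: 0101110110 (374)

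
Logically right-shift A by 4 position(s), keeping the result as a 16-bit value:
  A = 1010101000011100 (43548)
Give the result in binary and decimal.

Logical shift right by 4: drop the bottom 4 bit(s), prepend 4 zero(s) on the left.
  1010101000011100  ->  keep [101010100001], discard [1100], prepend 0000
= 0000101010100001

Answer: 0000101010100001 (2721)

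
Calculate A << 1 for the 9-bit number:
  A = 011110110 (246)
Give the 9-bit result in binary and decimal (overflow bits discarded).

Shift left by 1: drop the top 1 bit(s), append 1 zero(s) on the right.
  011110110  ->  discard [0], keep [11110110], append 0
= 111101100

Answer: 111101100 (492)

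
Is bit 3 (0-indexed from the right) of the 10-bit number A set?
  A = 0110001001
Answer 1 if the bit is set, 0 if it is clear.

Bit 3 is the 4th from the right.
  0110001001
        ^
That bit is 1.

Answer: 1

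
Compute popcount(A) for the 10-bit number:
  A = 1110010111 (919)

1110010111
1-bits at positions (from bit 0 = LSB): 0, 1, 2, 4, 7, 8, 9
Count = 7

Answer: 7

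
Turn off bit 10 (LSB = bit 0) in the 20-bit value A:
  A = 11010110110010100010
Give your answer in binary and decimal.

Mask = ~(1 << 10) = 11111111101111111111
Bit 10 of A is 1, so AND-ing with the mask clears it to 0.
  11010110110010100010
& 11111111101111111111
----------------------
  11010110100010100010

Answer: 11010110100010100010 (878754)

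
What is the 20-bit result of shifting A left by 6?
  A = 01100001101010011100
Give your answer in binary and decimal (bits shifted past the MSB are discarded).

Shift left by 6: drop the top 6 bit(s), append 6 zero(s) on the right.
  01100001101010011100  ->  discard [011000], keep [01101010011100], append 000000
= 01101010011100000000

Answer: 01101010011100000000 (435968)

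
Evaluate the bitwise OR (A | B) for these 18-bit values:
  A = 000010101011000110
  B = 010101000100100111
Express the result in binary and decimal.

Apply | to each column (1 where either bit is 1):
  000010101011000110
| 010101000100100111
--------------------
  010111101111100111

Answer: 010111101111100111 (97255)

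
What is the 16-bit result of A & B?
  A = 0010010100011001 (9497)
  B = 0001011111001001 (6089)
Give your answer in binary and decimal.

Apply & to each column (1 only where both bits are 1):
  0010010100011001
& 0001011111001001
------------------
  0000010100001001

Answer: 0000010100001001 (1289)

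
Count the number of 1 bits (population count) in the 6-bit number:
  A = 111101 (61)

111101
1-bits at positions (from bit 0 = LSB): 0, 2, 3, 4, 5
Count = 5

Answer: 5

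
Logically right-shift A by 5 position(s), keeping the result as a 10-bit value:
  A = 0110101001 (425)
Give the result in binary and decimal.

Logical shift right by 5: drop the bottom 5 bit(s), prepend 5 zero(s) on the left.
  0110101001  ->  keep [01101], discard [01001], prepend 00000
= 0000001101

Answer: 0000001101 (13)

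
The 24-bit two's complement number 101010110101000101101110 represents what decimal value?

MSB is 1, so the value is negative. Find the magnitude:
1. Invert bits:  010101001010111010010001
2. Add 1:        010101001010111010010010  = 5549714
3. Apply sign:   -5549714

Answer: -5549714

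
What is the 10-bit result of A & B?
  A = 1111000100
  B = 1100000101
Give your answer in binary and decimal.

Apply & to each column (1 only where both bits are 1):
  1111000100
& 1100000101
------------
  1100000100

Answer: 1100000100 (772)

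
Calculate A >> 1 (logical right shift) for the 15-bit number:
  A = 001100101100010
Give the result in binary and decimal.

Logical shift right by 1: drop the bottom 1 bit(s), prepend 1 zero(s) on the left.
  001100101100010  ->  keep [00110010110001], discard [0], prepend 0
= 000110010110001

Answer: 000110010110001 (3249)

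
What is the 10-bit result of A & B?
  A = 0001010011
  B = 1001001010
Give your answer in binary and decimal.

Apply & to each column (1 only where both bits are 1):
  0001010011
& 1001001010
------------
  0001000010

Answer: 0001000010 (66)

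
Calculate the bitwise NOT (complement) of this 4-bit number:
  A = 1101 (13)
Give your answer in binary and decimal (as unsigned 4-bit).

Flip each bit (0->1, 1->0):
  1101
  0010

Answer: 0010 (2)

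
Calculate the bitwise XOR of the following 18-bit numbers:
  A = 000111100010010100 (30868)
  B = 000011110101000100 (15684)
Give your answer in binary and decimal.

Apply ^ to each column (1 where bits differ):
  000111100010010100
^ 000011110101000100
--------------------
  000100010111010000

Answer: 000100010111010000 (17872)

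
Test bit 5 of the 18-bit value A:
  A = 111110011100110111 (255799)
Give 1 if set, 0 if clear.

Bit 5 is the 6th from the right.
  111110011100110111
              ^
That bit is 1.

Answer: 1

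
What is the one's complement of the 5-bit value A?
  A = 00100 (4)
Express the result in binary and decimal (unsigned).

Flip each bit (0->1, 1->0):
  00100
  11011

Answer: 11011 (27)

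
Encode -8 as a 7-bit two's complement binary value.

1. Binary of +8:  0001000
2. Invert bits:     1110111
3. Add 1:           1111000

Answer: 1111000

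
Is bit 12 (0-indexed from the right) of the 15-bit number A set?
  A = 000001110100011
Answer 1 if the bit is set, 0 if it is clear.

Bit 12 is the 13th from the right.
  000001110100011
    ^
That bit is 0.

Answer: 0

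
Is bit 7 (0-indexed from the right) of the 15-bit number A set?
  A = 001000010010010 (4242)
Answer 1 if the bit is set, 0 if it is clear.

Bit 7 is the 8th from the right.
  001000010010010
         ^
That bit is 1.

Answer: 1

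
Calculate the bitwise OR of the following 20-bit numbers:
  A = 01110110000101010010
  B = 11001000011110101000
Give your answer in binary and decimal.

Apply | to each column (1 where either bit is 1):
  01110110000101010010
| 11001000011110101000
----------------------
  11111110011111111010

Answer: 11111110011111111010 (1042426)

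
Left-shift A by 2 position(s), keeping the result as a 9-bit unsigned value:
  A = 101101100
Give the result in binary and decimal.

Shift left by 2: drop the top 2 bit(s), append 2 zero(s) on the right.
  101101100  ->  discard [10], keep [1101100], append 00
= 110110000

Answer: 110110000 (432)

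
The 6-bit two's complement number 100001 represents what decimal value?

MSB is 1, so the value is negative. Find the magnitude:
1. Invert bits:  011110
2. Add 1:        011111  = 31
3. Apply sign:   -31

Answer: -31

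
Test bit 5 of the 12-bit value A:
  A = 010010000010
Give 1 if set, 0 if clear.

Bit 5 is the 6th from the right.
  010010000010
        ^
That bit is 0.

Answer: 0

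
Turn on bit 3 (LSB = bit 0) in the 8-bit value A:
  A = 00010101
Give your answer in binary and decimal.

Mask = 1 << 3 = 00001000
Bit 3 of A is 0, so OR-ing with the mask flips it to 1.
  00010101
| 00001000
----------
  00011101

Answer: 00011101 (29)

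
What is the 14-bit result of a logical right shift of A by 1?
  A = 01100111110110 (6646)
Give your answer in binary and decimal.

Logical shift right by 1: drop the bottom 1 bit(s), prepend 1 zero(s) on the left.
  01100111110110  ->  keep [0110011111011], discard [0], prepend 0
= 00110011111011

Answer: 00110011111011 (3323)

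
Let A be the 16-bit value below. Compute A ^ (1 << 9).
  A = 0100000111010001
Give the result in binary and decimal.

Mask = 1 << 9 = 0000001000000000
Bit 9 of A is 0; XOR with the mask flips it to 1.
  0100000111010001
^ 0000001000000000
------------------
  0100001111010001

Answer: 0100001111010001 (17361)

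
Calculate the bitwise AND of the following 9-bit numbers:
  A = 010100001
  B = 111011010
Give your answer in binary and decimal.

Apply & to each column (1 only where both bits are 1):
  010100001
& 111011010
-----------
  010000000

Answer: 010000000 (128)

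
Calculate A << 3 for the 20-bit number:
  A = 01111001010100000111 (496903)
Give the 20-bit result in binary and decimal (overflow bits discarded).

Shift left by 3: drop the top 3 bit(s), append 3 zero(s) on the right.
  01111001010100000111  ->  discard [011], keep [11001010100000111], append 000
= 11001010100000111000

Answer: 11001010100000111000 (829496)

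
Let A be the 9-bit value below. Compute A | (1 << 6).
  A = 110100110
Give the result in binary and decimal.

Mask = 1 << 6 = 001000000
Bit 6 of A is 0, so OR-ing with the mask flips it to 1.
  110100110
| 001000000
-----------
  111100110

Answer: 111100110 (486)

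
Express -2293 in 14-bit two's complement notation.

1. Binary of +2293:  00100011110101
2. Invert bits:     11011100001010
3. Add 1:           11011100001011

Answer: 11011100001011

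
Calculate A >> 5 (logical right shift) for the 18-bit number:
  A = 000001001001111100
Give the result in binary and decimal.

Logical shift right by 5: drop the bottom 5 bit(s), prepend 5 zero(s) on the left.
  000001001001111100  ->  keep [0000010010011], discard [11100], prepend 00000
= 000000000010010011

Answer: 000000000010010011 (147)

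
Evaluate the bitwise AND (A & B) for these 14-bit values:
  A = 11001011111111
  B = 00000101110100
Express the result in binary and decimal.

Apply & to each column (1 only where both bits are 1):
  11001011111111
& 00000101110100
----------------
  00000001110100

Answer: 00000001110100 (116)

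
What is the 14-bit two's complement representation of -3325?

1. Binary of +3325:  00110011111101
2. Invert bits:     11001100000010
3. Add 1:           11001100000011

Answer: 11001100000011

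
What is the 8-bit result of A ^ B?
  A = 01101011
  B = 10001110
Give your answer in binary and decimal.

Apply ^ to each column (1 where bits differ):
  01101011
^ 10001110
----------
  11100101

Answer: 11100101 (229)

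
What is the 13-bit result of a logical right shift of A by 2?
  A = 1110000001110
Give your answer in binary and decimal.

Logical shift right by 2: drop the bottom 2 bit(s), prepend 2 zero(s) on the left.
  1110000001110  ->  keep [11100000011], discard [10], prepend 00
= 0011100000011

Answer: 0011100000011 (1795)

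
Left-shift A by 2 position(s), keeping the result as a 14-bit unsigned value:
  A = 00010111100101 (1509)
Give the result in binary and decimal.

Shift left by 2: drop the top 2 bit(s), append 2 zero(s) on the right.
  00010111100101  ->  discard [00], keep [010111100101], append 00
= 01011110010100

Answer: 01011110010100 (6036)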